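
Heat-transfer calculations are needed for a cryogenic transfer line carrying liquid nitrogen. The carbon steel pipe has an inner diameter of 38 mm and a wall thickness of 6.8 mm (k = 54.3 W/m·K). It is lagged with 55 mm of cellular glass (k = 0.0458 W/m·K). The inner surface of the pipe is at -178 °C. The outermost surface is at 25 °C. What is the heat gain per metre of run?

Treating each annulus and film as a series resistance:
R_carbon steel pipe wall = ln(25.8/19)/(2π×54.3×1) = 8.967×10^-4 K/W
R_cellular glass = ln(80.8/25.8)/(2π×0.0458×1) = 3.967 K/W
R_total = 3.968 K/W
Q = ΔT/R_total = 203/3.968

q′ ≈ 51.2 W/m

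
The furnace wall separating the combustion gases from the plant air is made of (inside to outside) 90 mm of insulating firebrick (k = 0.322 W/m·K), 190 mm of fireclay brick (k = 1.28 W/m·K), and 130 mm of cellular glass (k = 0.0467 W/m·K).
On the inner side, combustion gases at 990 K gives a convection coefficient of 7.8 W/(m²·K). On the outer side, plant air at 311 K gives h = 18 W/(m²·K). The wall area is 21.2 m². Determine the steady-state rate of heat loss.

Q ≈ 4240 W

Using the resistance-network approach (series):
R_inner film = 1/(h_i·A) = 1/(7.8×21.2) = 0.006047 K/W
R_insulating firebrick = L/(kA) = 0.09/(0.322×21.2) = 0.01318 K/W
R_fireclay brick = L/(kA) = 0.19/(1.28×21.2) = 0.007002 K/W
R_cellular glass = L/(kA) = 0.13/(0.0467×21.2) = 0.1313 K/W
R_outer film = 1/(h_o·A) = 1/(18×21.2) = 0.002621 K/W
R_total = 0.1602 K/W
Q = ΔT / R_total = 679 / 0.1602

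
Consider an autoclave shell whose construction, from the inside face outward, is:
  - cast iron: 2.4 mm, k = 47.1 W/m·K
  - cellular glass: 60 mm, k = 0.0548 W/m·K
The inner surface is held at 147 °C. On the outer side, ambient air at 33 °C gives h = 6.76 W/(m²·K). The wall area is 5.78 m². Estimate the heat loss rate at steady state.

Q ≈ 530 W

Series thermal resistances:
R_cast iron = L/(kA) = 0.0024/(47.1×5.78) = 8.816×10^-6 K/W
R_cellular glass = L/(kA) = 0.06/(0.0548×5.78) = 0.1894 K/W
R_outer film = 1/(h_o·A) = 1/(6.76×5.78) = 0.02559 K/W
R_total = 0.215 K/W
Q = ΔT / R_total = 114 / 0.215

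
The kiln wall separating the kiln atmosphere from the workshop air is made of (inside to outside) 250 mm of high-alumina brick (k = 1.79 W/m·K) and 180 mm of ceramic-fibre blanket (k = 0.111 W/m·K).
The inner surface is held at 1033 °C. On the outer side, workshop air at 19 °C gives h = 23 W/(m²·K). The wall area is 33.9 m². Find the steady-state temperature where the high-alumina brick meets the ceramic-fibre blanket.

Series thermal resistances:
R_high-alumina brick = L/(kA) = 0.25/(1.79×33.9) = 0.00412 K/W
R_ceramic-fibre blanket = L/(kA) = 0.18/(0.111×33.9) = 0.04784 K/W
R_outer film = 1/(h_o·A) = 1/(23×33.9) = 0.001283 K/W
R_total = 0.05324 K/W;  Q = ΔT/R_total = 1014/0.05324 = 19050 W
T_interface = T_inner − Q·ΣR(inner→interface) = 1033 − 19000×0.00412

T ≈ 955 °C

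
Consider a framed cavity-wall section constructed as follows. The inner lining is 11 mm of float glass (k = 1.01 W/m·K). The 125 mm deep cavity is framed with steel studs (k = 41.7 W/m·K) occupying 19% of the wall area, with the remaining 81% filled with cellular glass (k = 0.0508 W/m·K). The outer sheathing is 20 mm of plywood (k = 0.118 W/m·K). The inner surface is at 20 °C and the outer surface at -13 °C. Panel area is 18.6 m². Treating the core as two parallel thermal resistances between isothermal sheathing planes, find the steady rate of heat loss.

Sheathing layers in series; stud and cavity paths in parallel between them.
R_inner = 0.011/(1.01×18.6) = 5.855×10^-4 K/W
R_stud  = 0.125/(41.7×0.19×18.6) = 8.482×10^-4 K/W
R_cav   = 0.125/(0.0508×0.81×18.6) = 0.1633 K/W
1/R_core = 1/R_stud + 1/R_cav → R_core = 8.438×10^-4 K/W
R_outer = 0.02/(0.118×18.6) = 0.009112 K/W
R_total = 0.01054 K/W
Q = ΔT/R_total = 33/0.01054

Q ≈ 3130 W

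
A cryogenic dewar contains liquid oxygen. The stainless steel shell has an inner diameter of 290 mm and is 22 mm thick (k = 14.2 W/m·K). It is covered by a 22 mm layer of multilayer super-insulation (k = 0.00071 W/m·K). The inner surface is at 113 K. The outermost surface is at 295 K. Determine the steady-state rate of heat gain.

Q ≈ 2.33 W

Spherical conduction: R = (1/r_in − 1/r_out)/(4πk) per layer; series-sum.
R_stainless steel shell = (1/0.145 − 1/0.167)/(4π×14.2) = 0.005091 K/W
R_multilayer super-insulation = (1/0.167 − 1/0.189)/(4π×0.00071) = 78.12 K/W
R_total = 78.13 K/W
Q = ΔT/R_total = 182/78.13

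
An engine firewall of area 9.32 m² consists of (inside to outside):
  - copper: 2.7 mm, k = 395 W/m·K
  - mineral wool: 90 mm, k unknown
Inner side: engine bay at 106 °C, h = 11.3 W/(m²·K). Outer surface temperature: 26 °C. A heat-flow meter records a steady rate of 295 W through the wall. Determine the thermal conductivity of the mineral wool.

Using the resistance-network approach (series):
R_inner film = 1/(h_i·A) = 1/(11.3×9.32) = 0.009495 K/W
R_copper = L/(kA) = 0.0027/(395×9.32) = 7.334×10^-7 K/W
Sum of known resistances R_other = 0.009496 K/W
Total R = ΔT/Q = 80/295 = 0.2712 K/W
R_mineral wool = R_total − R_other = 0.2617 K/W
k = L/(R·A) = 0.09/(0.2617×9.32)

k ≈ 0.0369 W/(m·K)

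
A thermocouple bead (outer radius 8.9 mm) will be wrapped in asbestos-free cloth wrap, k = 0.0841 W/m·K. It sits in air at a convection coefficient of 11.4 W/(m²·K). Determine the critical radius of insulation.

For a sphere r_cr = 2k/h = 2×0.0841/11.4
r_cr = 14.8 mm; since the bare radius (8.9 mm) is below r_cr, adding a thin layer of insulation will *increase* heat loss.

r_cr ≈ 14.8 mm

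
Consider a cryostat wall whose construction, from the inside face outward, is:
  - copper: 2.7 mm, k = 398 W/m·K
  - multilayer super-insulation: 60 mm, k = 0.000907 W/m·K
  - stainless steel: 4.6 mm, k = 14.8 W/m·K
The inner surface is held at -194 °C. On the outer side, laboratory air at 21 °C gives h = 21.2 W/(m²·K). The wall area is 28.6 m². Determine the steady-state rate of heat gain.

Using the resistance-network approach (series):
R_copper = L/(kA) = 0.0027/(398×28.6) = 2.372×10^-7 K/W
R_multilayer super-insulation = L/(kA) = 0.06/(0.000907×28.6) = 2.313 K/W
R_stainless steel = L/(kA) = 0.0046/(14.8×28.6) = 1.087×10^-5 K/W
R_outer film = 1/(h_o·A) = 1/(21.2×28.6) = 0.001649 K/W
R_total = 2.315 K/W
Q = ΔT / R_total = 215 / 2.315

Q ≈ 92.9 W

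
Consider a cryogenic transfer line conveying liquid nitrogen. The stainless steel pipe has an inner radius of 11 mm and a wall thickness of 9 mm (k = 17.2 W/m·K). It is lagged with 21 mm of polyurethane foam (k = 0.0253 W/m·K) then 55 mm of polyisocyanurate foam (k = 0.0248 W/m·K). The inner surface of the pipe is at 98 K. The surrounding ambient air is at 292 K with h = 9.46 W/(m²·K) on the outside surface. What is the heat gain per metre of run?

q′ ≈ 19.1 W/m

Treating each annulus and film as a series resistance:
R_stainless steel pipe wall = ln(20/11)/(2π×17.2×1) = 0.005532 K/W
R_polyurethane foam = ln(41/20)/(2π×0.0253×1) = 4.516 K/W
R_polyisocyanurate foam = ln(96/41)/(2π×0.0248×1) = 5.46 K/W
R_outer film = 1/(h_o·2πr_oL) = 1/(9.46×2π×0.096×1) = 0.1752 K/W
R_total = 10.16 K/W
Q = ΔT/R_total = 194/10.16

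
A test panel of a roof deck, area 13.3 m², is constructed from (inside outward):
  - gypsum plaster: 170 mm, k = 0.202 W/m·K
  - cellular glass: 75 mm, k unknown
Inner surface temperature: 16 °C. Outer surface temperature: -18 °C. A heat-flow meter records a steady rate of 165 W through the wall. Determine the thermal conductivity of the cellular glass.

Thermal resistances in series:
R_gypsum plaster = L/(kA) = 0.17/(0.202×13.3) = 0.06328 K/W
Sum of known resistances R_other = 0.06328 K/W
Total R = ΔT/Q = 34/165 = 0.2061 K/W
R_cellular glass = R_total − R_other = 0.1428 K/W
k = L/(R·A) = 0.075/(0.1428×13.3)

k ≈ 0.0395 W/(m·K)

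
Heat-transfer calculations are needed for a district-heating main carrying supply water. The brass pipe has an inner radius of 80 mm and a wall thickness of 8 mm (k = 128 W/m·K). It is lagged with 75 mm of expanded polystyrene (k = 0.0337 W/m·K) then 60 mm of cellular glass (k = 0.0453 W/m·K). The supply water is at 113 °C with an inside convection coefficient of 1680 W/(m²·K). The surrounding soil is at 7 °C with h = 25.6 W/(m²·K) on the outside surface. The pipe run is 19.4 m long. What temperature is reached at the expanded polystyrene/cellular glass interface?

Treating each annulus and film as a series resistance:
R_inner film = 1/(h_i·2πr₁L) = 1/(1680×2π×0.08×19.4) = 6.104×10^-5 K/W
R_brass pipe wall = ln(88/80)/(2π×128×19.4) = 6.109×10^-6 K/W
R_expanded polystyrene = ln(163/88)/(2π×0.0337×19.4) = 0.1501 K/W
R_cellular glass = ln(223/163)/(2π×0.0453×19.4) = 0.05676 K/W
R_outer film = 1/(h_o·2πr_oL) = 1/(25.6×2π×0.223×19.4) = 0.001437 K/W
R_total = 0.2083 K/W
Q = ΔT/R_total = 106/0.2083
Q = 509 W
T_interface = T_inner − Q·ΣR(inner→interface) = 113 − 509×0.1501

T ≈ 36.6 °C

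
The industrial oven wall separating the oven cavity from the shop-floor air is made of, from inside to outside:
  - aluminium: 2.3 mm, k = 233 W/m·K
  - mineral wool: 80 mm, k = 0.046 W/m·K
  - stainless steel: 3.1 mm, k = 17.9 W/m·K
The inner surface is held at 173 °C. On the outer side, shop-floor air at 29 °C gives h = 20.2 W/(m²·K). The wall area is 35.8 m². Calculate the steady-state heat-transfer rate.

Using the resistance-network approach (series):
R_aluminium = L/(kA) = 0.0023/(233×35.8) = 2.757×10^-7 K/W
R_mineral wool = L/(kA) = 0.08/(0.046×35.8) = 0.04858 K/W
R_stainless steel = L/(kA) = 0.0031/(17.9×35.8) = 4.838×10^-6 K/W
R_outer film = 1/(h_o·A) = 1/(20.2×35.8) = 0.001383 K/W
R_total = 0.04997 K/W
Q = ΔT / R_total = 144 / 0.04997

Q ≈ 2880 W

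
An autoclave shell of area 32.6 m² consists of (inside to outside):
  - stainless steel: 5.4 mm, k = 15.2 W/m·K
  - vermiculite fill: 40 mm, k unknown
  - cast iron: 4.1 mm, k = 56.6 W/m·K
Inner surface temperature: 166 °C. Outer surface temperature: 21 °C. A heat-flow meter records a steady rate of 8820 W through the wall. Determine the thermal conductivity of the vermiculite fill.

Model the wall as resistances in series:
R_stainless steel = L/(kA) = 0.0054/(15.2×32.6) = 1.09×10^-5 K/W
R_cast iron = L/(kA) = 0.0041/(56.6×32.6) = 2.222×10^-6 K/W
Sum of known resistances R_other = 1.312×10^-5 K/W
Total R = ΔT/Q = 145/8820 = 0.01644 K/W
R_vermiculite fill = R_total − R_other = 0.01643 K/W
k = L/(R·A) = 0.04/(0.01643×32.6)

k ≈ 0.0747 W/(m·K)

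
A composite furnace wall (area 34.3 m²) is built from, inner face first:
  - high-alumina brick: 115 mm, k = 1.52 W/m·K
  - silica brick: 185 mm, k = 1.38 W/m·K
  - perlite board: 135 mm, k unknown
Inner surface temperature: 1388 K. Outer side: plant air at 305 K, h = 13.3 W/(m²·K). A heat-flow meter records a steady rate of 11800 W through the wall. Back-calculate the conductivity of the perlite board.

k ≈ 0.0472 W/(m·K)

Treating each layer as a thermal resistance in series:
R_high-alumina brick = L/(kA) = 0.115/(1.52×34.3) = 0.002206 K/W
R_silica brick = L/(kA) = 0.185/(1.38×34.3) = 0.003908 K/W
R_outer film = 1/(h_o·A) = 1/(13.3×34.3) = 0.002192 K/W
Sum of known resistances R_other = 0.008306 K/W
Total R = ΔT/Q = 1083/11800 = 0.09178 K/W
R_perlite board = R_total − R_other = 0.08347 K/W
k = L/(R·A) = 0.135/(0.08347×34.3)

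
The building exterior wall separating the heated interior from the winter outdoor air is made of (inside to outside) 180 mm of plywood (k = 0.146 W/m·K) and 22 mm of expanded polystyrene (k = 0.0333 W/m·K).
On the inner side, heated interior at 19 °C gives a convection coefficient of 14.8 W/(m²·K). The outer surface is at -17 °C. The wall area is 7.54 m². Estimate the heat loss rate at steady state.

Series thermal resistances:
R_inner film = 1/(h_i·A) = 1/(14.8×7.54) = 0.008961 K/W
R_plywood = L/(kA) = 0.18/(0.146×7.54) = 0.1635 K/W
R_expanded polystyrene = L/(kA) = 0.022/(0.0333×7.54) = 0.08762 K/W
R_total = 0.2601 K/W
Q = ΔT / R_total = 36 / 0.2601

Q ≈ 138 W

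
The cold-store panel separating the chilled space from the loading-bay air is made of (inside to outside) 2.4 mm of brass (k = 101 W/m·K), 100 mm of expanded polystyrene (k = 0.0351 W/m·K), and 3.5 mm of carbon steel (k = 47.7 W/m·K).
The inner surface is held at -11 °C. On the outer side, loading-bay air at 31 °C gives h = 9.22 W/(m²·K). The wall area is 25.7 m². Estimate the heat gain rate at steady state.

Thermal resistances in series:
R_brass = L/(kA) = 0.0024/(101×25.7) = 9.246×10^-7 K/W
R_expanded polystyrene = L/(kA) = 0.1/(0.0351×25.7) = 0.1109 K/W
R_carbon steel = L/(kA) = 0.0035/(47.7×25.7) = 2.855×10^-6 K/W
R_outer film = 1/(h_o·A) = 1/(9.22×25.7) = 0.00422 K/W
R_total = 0.1151 K/W
Q = ΔT / R_total = 42 / 0.1151

Q ≈ 365 W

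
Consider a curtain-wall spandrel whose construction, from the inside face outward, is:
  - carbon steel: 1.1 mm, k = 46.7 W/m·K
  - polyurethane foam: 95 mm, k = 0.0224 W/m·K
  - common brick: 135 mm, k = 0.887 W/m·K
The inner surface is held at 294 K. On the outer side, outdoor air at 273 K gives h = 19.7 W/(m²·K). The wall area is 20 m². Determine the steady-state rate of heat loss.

Q ≈ 94.5 W

Thermal resistances in series:
R_carbon steel = L/(kA) = 0.0011/(46.7×20) = 1.178×10^-6 K/W
R_polyurethane foam = L/(kA) = 0.095/(0.0224×20) = 0.2121 K/W
R_common brick = L/(kA) = 0.135/(0.887×20) = 0.00761 K/W
R_outer film = 1/(h_o·A) = 1/(19.7×20) = 0.002538 K/W
R_total = 0.2222 K/W
Q = ΔT / R_total = 21 / 0.2222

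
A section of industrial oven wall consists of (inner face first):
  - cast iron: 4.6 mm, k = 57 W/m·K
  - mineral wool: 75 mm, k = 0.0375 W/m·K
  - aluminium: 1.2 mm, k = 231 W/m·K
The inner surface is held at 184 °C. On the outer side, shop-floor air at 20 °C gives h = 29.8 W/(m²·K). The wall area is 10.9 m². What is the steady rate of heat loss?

Series thermal resistances:
R_cast iron = L/(kA) = 0.0046/(57×10.9) = 7.404×10^-6 K/W
R_mineral wool = L/(kA) = 0.075/(0.0375×10.9) = 0.1835 K/W
R_aluminium = L/(kA) = 0.0012/(231×10.9) = 4.766×10^-7 K/W
R_outer film = 1/(h_o·A) = 1/(29.8×10.9) = 0.003079 K/W
R_total = 0.1866 K/W
Q = ΔT / R_total = 164 / 0.1866

Q ≈ 879 W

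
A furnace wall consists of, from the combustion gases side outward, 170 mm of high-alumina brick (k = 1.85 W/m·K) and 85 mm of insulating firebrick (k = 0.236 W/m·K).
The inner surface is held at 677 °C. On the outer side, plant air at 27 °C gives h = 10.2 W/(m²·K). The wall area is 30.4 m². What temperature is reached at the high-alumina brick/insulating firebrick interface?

Thermal resistances in series:
R_high-alumina brick = L/(kA) = 0.17/(1.85×30.4) = 0.003023 K/W
R_insulating firebrick = L/(kA) = 0.085/(0.236×30.4) = 0.01185 K/W
R_outer film = 1/(h_o·A) = 1/(10.2×30.4) = 0.003225 K/W
R_total = 0.0181 K/W;  Q = ΔT/R_total = 650/0.0181 = 35920 W
T_interface = T_inner − Q·ΣR(inner→interface) = 677 − 35900×0.003023

T ≈ 568 °C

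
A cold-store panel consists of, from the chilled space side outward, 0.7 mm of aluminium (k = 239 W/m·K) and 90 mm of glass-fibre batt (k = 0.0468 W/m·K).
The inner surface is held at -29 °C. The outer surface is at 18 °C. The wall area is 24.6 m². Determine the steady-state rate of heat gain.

Q ≈ 601 W

Thermal resistances in series:
R_aluminium = L/(kA) = 0.0007/(239×24.6) = 1.191×10^-7 K/W
R_glass-fibre batt = L/(kA) = 0.09/(0.0468×24.6) = 0.07817 K/W
R_total = 0.07817 K/W
Q = ΔT / R_total = 47 / 0.07817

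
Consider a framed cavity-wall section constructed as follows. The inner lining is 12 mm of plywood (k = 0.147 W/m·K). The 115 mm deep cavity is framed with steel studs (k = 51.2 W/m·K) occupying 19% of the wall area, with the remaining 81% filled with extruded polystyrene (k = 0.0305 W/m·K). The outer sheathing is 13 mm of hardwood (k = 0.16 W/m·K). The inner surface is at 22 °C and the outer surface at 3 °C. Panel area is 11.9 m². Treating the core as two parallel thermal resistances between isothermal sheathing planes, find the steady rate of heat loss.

Sheathing layers in series; stud and cavity paths in parallel between them.
R_inner = 0.012/(0.147×11.9) = 0.00686 K/W
R_stud  = 0.115/(51.2×0.19×11.9) = 9.934×10^-4 K/W
R_cav   = 0.115/(0.0305×0.81×11.9) = 0.3912 K/W
1/R_core = 1/R_stud + 1/R_cav → R_core = 9.909×10^-4 K/W
R_outer = 0.013/(0.16×11.9) = 0.006828 K/W
R_total = 0.01468 K/W
Q = ΔT/R_total = 19/0.01468

Q ≈ 1290 W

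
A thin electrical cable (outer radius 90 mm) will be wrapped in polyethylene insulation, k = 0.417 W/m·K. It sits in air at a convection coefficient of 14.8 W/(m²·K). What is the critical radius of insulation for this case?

r_cr ≈ 28.2 mm

For a cylinder r_cr = k/h = 0.417/14.8
r_cr = 28.2 mm; since the bare radius (90 mm) is above r_cr, any added insulation will reduce heat loss.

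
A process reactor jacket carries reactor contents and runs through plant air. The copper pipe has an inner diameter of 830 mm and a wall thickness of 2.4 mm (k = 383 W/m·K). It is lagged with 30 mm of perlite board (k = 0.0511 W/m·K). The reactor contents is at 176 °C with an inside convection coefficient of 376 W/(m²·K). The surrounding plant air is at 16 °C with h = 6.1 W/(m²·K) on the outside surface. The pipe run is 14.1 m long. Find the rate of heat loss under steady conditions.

For a radial system each layer contributes R = ln(r_out/r_in)/(2πkL); films add R = 1/(hA).
R_inner film = 1/(h_i·2πr₁L) = 1/(376×2π×0.415×14.1) = 7.234×10^-5 K/W
R_copper pipe wall = ln(417.4/415)/(2π×383×14.1) = 1.699×10^-7 K/W
R_perlite board = ln(447.4/417.4)/(2π×0.0511×14.1) = 0.01533 K/W
R_outer film = 1/(h_o·2πr_oL) = 1/(6.1×2π×0.4474×14.1) = 0.004136 K/W
R_total = 0.01954 K/W
Q = ΔT/R_total = 160/0.01954

Q ≈ 8190 W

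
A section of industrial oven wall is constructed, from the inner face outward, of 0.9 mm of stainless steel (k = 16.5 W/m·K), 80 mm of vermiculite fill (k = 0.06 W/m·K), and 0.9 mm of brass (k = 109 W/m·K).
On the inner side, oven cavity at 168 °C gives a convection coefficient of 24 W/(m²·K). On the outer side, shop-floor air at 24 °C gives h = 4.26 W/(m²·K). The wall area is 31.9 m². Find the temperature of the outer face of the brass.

T ≈ 45 °C

Model the wall as resistances in series:
R_inner film = 1/(h_i·A) = 1/(24×31.9) = 0.001306 K/W
R_stainless steel = L/(kA) = 0.0009/(16.5×31.9) = 1.71×10^-6 K/W
R_vermiculite fill = L/(kA) = 0.08/(0.06×31.9) = 0.0418 K/W
R_brass = L/(kA) = 0.0009/(109×31.9) = 2.588×10^-7 K/W
R_outer film = 1/(h_o·A) = 1/(4.26×31.9) = 0.007359 K/W
R_total = 0.05046 K/W;  Q = ΔT/R_total = 144/0.05046 = 2854 W
T_interface = T_inner − Q·ΣR(inner→interface) = 168 − 2850×0.04311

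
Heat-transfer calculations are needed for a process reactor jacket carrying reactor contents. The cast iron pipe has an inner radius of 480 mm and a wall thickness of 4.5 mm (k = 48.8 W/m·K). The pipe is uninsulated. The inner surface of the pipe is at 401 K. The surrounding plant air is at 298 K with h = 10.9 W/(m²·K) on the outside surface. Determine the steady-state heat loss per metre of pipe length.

Per-layer cylindrical resistances, series-summed:
R_cast iron pipe wall = ln(484.5/480)/(2π×48.8×1) = 3.043×10^-5 K/W
R_outer film = 1/(h_o·2πr_oL) = 1/(10.9×2π×0.4845×1) = 0.03014 K/W
R_total = 0.03017 K/W
Q = ΔT/R_total = 103/0.03017

q′ ≈ 3410 W/m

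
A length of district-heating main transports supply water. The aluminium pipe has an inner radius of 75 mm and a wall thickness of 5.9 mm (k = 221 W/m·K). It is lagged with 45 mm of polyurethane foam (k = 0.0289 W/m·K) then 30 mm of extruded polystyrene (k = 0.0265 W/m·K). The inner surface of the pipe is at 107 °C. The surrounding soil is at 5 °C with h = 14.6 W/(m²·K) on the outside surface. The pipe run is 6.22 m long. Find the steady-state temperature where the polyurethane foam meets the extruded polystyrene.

Per-layer cylindrical resistances, series-summed:
R_aluminium pipe wall = ln(80.9/75)/(2π×221×6.22) = 8.768×10^-6 K/W
R_polyurethane foam = ln(125.9/80.9)/(2π×0.0289×6.22) = 0.3916 K/W
R_extruded polystyrene = ln(155.9/125.9)/(2π×0.0265×6.22) = 0.2064 K/W
R_outer film = 1/(h_o·2πr_oL) = 1/(14.6×2π×0.1559×6.22) = 0.01124 K/W
R_total = 0.6092 K/W
Q = ΔT/R_total = 102/0.6092
Q = 167 W
T_interface = T_inner − Q·ΣR(inner→interface) = 107 − 167×0.3916

T ≈ 41.4 °C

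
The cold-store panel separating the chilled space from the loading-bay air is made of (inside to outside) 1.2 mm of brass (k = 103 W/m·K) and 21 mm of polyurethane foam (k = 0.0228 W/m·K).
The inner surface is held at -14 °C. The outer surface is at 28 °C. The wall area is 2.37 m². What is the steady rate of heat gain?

Thermal resistances in series:
R_brass = L/(kA) = 0.0012/(103×2.37) = 4.916×10^-6 K/W
R_polyurethane foam = L/(kA) = 0.021/(0.0228×2.37) = 0.3886 K/W
R_total = 0.3886 K/W
Q = ΔT / R_total = 42 / 0.3886

Q ≈ 108 W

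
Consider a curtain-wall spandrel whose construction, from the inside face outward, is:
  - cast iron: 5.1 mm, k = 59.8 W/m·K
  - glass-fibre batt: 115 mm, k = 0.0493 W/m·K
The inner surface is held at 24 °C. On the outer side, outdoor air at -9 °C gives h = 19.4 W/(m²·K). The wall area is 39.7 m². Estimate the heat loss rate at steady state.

Using the resistance-network approach (series):
R_cast iron = L/(kA) = 0.0051/(59.8×39.7) = 2.148×10^-6 K/W
R_glass-fibre batt = L/(kA) = 0.115/(0.0493×39.7) = 0.05876 K/W
R_outer film = 1/(h_o·A) = 1/(19.4×39.7) = 0.001298 K/W
R_total = 0.06006 K/W
Q = ΔT / R_total = 33 / 0.06006

Q ≈ 549 W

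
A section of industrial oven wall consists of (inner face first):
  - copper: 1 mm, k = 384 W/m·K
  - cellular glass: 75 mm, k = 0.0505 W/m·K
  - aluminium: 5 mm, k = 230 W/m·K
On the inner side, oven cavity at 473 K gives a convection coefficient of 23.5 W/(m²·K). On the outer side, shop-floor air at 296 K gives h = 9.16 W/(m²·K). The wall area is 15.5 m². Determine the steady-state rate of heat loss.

Model the wall as resistances in series:
R_inner film = 1/(h_i·A) = 1/(23.5×15.5) = 0.002745 K/W
R_copper = L/(kA) = 0.001/(384×15.5) = 1.68×10^-7 K/W
R_cellular glass = L/(kA) = 0.075/(0.0505×15.5) = 0.09582 K/W
R_aluminium = L/(kA) = 0.005/(230×15.5) = 1.403×10^-6 K/W
R_outer film = 1/(h_o·A) = 1/(9.16×15.5) = 0.007043 K/W
R_total = 0.1056 K/W
Q = ΔT / R_total = 177 / 0.1056

Q ≈ 1680 W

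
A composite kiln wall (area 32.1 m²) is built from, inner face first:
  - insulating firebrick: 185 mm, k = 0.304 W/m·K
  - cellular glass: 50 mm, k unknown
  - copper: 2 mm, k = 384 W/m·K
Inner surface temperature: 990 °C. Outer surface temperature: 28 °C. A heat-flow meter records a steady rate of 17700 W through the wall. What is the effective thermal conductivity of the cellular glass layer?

k ≈ 0.044 W/(m·K)

Treating each layer as a thermal resistance in series:
R_insulating firebrick = L/(kA) = 0.185/(0.304×32.1) = 0.01896 K/W
R_copper = L/(kA) = 0.002/(384×32.1) = 1.623×10^-7 K/W
Sum of known resistances R_other = 0.01896 K/W
Total R = ΔT/Q = 962/17700 = 0.05435 K/W
R_cellular glass = R_total − R_other = 0.03539 K/W
k = L/(R·A) = 0.05/(0.03539×32.1)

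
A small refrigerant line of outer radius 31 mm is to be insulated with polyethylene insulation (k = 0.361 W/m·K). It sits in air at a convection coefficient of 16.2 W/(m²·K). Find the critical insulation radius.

r_cr ≈ 22.3 mm

For a cylinder r_cr = k/h = 0.361/16.2
r_cr = 22.3 mm; since the bare radius (31 mm) is above r_cr, any added insulation will reduce heat loss.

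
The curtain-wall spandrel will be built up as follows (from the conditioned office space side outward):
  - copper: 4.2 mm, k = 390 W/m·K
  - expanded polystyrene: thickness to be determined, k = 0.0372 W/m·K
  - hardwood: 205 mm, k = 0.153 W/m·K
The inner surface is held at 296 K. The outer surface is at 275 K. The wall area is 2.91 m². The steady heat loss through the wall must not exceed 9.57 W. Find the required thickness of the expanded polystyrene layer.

Thermal resistances in series:
R_copper = L/(kA) = 0.0042/(390×2.91) = 3.701×10^-6 K/W
R_hardwood = L/(kA) = 0.205/(0.153×2.91) = 0.4604 K/W
Sum of the known resistances R_other = 0.4604 K/W
Required total resistance R_tot = ΔT/Q_allow = 21/9.57 = 2.194 K/W
R_expanded polystyrene = R_tot − R_other = 1.734 K/W
L = R·k·A = 1.734×0.0372×2.91

L ≈ 188 mm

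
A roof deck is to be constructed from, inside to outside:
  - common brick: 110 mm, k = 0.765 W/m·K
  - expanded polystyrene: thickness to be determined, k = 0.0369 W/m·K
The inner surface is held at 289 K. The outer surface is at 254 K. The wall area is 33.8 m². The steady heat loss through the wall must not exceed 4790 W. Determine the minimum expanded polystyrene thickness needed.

L ≈ 3.81 mm

Thermal resistances in series:
R_common brick = L/(kA) = 0.11/(0.765×33.8) = 0.004254 K/W
Sum of the known resistances R_other = 0.004254 K/W
Required total resistance R_tot = ΔT/Q_allow = 35/4790 = 0.007307 K/W
R_expanded polystyrene = R_tot − R_other = 0.003053 K/W
L = R·k·A = 0.003053×0.0369×33.8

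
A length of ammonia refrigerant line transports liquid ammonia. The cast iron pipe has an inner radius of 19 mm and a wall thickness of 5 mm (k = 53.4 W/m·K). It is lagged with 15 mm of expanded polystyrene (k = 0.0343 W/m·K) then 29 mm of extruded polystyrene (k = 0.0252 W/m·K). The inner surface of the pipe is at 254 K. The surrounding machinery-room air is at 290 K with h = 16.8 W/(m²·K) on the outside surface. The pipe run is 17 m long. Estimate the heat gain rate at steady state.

Q ≈ 104 W

Cylindrical conduction, so R = ln(r₂/r₁)/(2πkL) per layer, in series:
R_cast iron pipe wall = ln(24/19)/(2π×53.4×17) = 4.096×10^-5 K/W
R_expanded polystyrene = ln(39/24)/(2π×0.0343×17) = 0.1325 K/W
R_extruded polystyrene = ln(68/39)/(2π×0.0252×17) = 0.2065 K/W
R_outer film = 1/(h_o·2πr_oL) = 1/(16.8×2π×0.068×17) = 0.008195 K/W
R_total = 0.3473 K/W
Q = ΔT/R_total = 36/0.3473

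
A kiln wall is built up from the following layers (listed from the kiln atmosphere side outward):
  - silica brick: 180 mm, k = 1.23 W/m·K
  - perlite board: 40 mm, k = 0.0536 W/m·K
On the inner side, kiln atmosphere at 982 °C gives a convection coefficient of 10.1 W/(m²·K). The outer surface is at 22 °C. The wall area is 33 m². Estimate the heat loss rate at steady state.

Treating each layer as a thermal resistance in series:
R_inner film = 1/(h_i·A) = 1/(10.1×33) = 0.003 K/W
R_silica brick = L/(kA) = 0.18/(1.23×33) = 0.004435 K/W
R_perlite board = L/(kA) = 0.04/(0.0536×33) = 0.02261 K/W
R_total = 0.03005 K/W
Q = ΔT / R_total = 960 / 0.03005

Q ≈ 31900 W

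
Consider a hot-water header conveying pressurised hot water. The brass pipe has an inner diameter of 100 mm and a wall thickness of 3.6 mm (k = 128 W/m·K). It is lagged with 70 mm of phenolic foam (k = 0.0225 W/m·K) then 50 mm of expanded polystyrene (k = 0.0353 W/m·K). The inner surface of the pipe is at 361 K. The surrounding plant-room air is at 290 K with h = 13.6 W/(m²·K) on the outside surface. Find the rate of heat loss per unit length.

Treating each annulus and film as a series resistance:
R_brass pipe wall = ln(53.6/50)/(2π×128×1) = 8.645×10^-5 K/W
R_phenolic foam = ln(123.6/53.6)/(2π×0.0225×1) = 5.91 K/W
R_expanded polystyrene = ln(173.6/123.6)/(2π×0.0353×1) = 1.532 K/W
R_outer film = 1/(h_o·2πr_oL) = 1/(13.6×2π×0.1736×1) = 0.06741 K/W
R_total = 7.509 K/W
Q = ΔT/R_total = 71/7.509

q′ ≈ 9.46 W/m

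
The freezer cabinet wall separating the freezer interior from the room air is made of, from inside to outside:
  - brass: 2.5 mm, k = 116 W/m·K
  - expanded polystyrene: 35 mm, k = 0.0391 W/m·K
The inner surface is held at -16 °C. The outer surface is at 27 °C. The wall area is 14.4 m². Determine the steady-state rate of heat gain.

Q ≈ 692 W

Thermal resistances in series:
R_brass = L/(kA) = 0.0025/(116×14.4) = 1.497×10^-6 K/W
R_expanded polystyrene = L/(kA) = 0.035/(0.0391×14.4) = 0.06216 K/W
R_total = 0.06216 K/W
Q = ΔT / R_total = 43 / 0.06216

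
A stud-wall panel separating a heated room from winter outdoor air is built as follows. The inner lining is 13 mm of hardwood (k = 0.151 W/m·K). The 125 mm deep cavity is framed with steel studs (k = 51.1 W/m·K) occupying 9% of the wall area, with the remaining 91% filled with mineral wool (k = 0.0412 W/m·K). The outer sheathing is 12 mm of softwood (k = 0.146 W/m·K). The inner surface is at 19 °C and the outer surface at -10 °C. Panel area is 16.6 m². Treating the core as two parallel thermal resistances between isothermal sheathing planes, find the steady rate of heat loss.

Q ≈ 2470 W

Sheathing layers in series; stud and cavity paths in parallel between them.
R_inner = 0.013/(0.151×16.6) = 0.005186 K/W
R_stud  = 0.125/(51.1×0.09×16.6) = 0.001637 K/W
R_cav   = 0.125/(0.0412×0.91×16.6) = 0.2008 K/W
1/R_core = 1/R_stud + 1/R_cav → R_core = 0.001624 K/W
R_outer = 0.012/(0.146×16.6) = 0.004951 K/W
R_total = 0.01176 K/W
Q = ΔT/R_total = 29/0.01176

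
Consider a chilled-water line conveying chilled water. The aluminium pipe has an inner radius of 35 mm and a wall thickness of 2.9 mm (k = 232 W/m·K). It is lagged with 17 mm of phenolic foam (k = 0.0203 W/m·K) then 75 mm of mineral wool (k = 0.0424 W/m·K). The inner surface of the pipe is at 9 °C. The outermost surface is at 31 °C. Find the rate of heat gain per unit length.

q′ ≈ 3.58 W/m

Per-layer cylindrical resistances, series-summed:
R_aluminium pipe wall = ln(37.9/35)/(2π×232×1) = 5.461×10^-5 K/W
R_phenolic foam = ln(54.9/37.9)/(2π×0.0203×1) = 2.905 K/W
R_mineral wool = ln(129.9/54.9)/(2π×0.0424×1) = 3.233 K/W
R_total = 6.138 K/W
Q = ΔT/R_total = 22/6.138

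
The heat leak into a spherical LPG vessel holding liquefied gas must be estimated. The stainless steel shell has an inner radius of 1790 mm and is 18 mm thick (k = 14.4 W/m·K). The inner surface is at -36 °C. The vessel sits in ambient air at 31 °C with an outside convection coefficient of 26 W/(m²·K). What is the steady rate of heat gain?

Spherical conduction: R = (1/r_in − 1/r_out)/(4πk) per layer; series-sum.
R_stainless steel shell = (1/1.79 − 1/1.808)/(4π×14.4) = 3.074×10^-5 K/W
R_outer film = 1/(h·4πr_o²) = 1/(26×4π×1.808²) = 9.363×10^-4 K/W
R_total = 9.67×10^-4 K/W
Q = ΔT/R_total = 67/9.67×10^-4

Q ≈ 69300 W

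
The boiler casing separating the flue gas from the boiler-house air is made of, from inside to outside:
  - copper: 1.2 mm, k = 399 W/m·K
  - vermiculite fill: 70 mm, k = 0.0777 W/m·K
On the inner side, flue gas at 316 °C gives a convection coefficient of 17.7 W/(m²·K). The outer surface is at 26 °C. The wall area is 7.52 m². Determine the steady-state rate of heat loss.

Q ≈ 2280 W

Using the resistance-network approach (series):
R_inner film = 1/(h_i·A) = 1/(17.7×7.52) = 0.007513 K/W
R_copper = L/(kA) = 0.0012/(399×7.52) = 3.999×10^-7 K/W
R_vermiculite fill = L/(kA) = 0.07/(0.0777×7.52) = 0.1198 K/W
R_total = 0.1273 K/W
Q = ΔT / R_total = 290 / 0.1273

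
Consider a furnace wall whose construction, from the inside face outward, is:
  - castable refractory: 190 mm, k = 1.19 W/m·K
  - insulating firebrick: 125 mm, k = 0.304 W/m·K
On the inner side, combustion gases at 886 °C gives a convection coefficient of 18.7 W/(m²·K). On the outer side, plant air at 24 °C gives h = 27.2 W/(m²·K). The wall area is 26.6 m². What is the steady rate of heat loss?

Thermal resistances in series:
R_inner film = 1/(h_i·A) = 1/(18.7×26.6) = 0.00201 K/W
R_castable refractory = L/(kA) = 0.19/(1.19×26.6) = 0.006002 K/W
R_insulating firebrick = L/(kA) = 0.125/(0.304×26.6) = 0.01546 K/W
R_outer film = 1/(h_o·A) = 1/(27.2×26.6) = 0.001382 K/W
R_total = 0.02485 K/W
Q = ΔT / R_total = 862 / 0.02485

Q ≈ 34700 W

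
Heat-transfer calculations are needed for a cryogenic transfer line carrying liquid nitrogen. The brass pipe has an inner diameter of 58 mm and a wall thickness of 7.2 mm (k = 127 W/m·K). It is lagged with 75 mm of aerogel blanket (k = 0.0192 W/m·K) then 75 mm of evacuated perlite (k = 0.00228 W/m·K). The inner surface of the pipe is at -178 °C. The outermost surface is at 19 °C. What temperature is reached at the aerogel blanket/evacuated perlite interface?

T ≈ -138 °C

Per-layer cylindrical resistances, series-summed:
R_brass pipe wall = ln(36.2/29)/(2π×127×1) = 2.779×10^-4 K/W
R_aerogel blanket = ln(111.2/36.2)/(2π×0.0192×1) = 9.303 K/W
R_evacuated perlite = ln(186.2/111.2)/(2π×0.00228×1) = 35.98 K/W
R_total = 45.29 K/W
Q = ΔT/R_total = 197/45.29
Q = 4.35 W/m
T_interface = T_inner + Q·ΣR(inner→interface) = -178 + 4.35×9.303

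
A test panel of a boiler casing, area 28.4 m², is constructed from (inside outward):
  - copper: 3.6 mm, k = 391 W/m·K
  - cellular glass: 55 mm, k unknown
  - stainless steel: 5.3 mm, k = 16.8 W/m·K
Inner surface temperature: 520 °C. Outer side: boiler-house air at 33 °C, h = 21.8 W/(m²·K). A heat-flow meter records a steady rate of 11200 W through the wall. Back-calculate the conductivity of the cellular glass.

k ≈ 0.0463 W/(m·K)

Model the wall as resistances in series:
R_copper = L/(kA) = 0.0036/(391×28.4) = 3.242×10^-7 K/W
R_stainless steel = L/(kA) = 0.0053/(16.8×28.4) = 1.111×10^-5 K/W
R_outer film = 1/(h_o·A) = 1/(21.8×28.4) = 0.001615 K/W
Sum of known resistances R_other = 0.001627 K/W
Total R = ΔT/Q = 487/11200 = 0.04348 K/W
R_cellular glass = R_total − R_other = 0.04186 K/W
k = L/(R·A) = 0.055/(0.04186×28.4)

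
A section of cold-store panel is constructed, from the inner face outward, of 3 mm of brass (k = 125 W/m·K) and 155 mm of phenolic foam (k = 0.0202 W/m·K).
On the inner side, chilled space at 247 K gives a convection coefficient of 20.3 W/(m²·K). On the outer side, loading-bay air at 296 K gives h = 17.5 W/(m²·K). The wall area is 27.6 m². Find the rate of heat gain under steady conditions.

Treating each layer as a thermal resistance in series:
R_inner film = 1/(h_i·A) = 1/(20.3×27.6) = 0.001785 K/W
R_brass = L/(kA) = 0.003/(125×27.6) = 8.696×10^-7 K/W
R_phenolic foam = L/(kA) = 0.155/(0.0202×27.6) = 0.278 K/W
R_outer film = 1/(h_o·A) = 1/(17.5×27.6) = 0.00207 K/W
R_total = 0.2819 K/W
Q = ΔT / R_total = 49 / 0.2819

Q ≈ 174 W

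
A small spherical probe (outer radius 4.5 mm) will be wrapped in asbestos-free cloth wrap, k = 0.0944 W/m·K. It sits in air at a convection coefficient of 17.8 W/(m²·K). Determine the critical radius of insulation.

r_cr ≈ 10.6 mm

For a sphere r_cr = 2k/h = 2×0.0944/17.8
r_cr = 10.6 mm; since the bare radius (4.5 mm) is below r_cr, adding a thin layer of insulation will *increase* heat loss.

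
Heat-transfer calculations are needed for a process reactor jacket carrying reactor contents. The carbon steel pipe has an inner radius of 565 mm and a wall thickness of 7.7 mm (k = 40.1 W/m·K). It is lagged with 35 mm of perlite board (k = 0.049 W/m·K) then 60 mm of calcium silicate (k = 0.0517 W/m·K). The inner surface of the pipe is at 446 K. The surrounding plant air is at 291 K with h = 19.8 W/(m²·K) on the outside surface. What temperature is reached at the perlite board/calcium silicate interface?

Per-layer cylindrical resistances, series-summed:
R_carbon steel pipe wall = ln(572.7/565)/(2π×40.1×1) = 5.372×10^-5 K/W
R_perlite board = ln(607.7/572.7)/(2π×0.049×1) = 0.1927 K/W
R_calcium silicate = ln(667.7/607.7)/(2π×0.0517×1) = 0.2899 K/W
R_outer film = 1/(h_o·2πr_oL) = 1/(19.8×2π×0.6677×1) = 0.01204 K/W
R_total = 0.4946 K/W
Q = ΔT/R_total = 155/0.4946
Q = 313 W/m
T_interface = T_inner − Q·ΣR(inner→interface) = 446 − 313×0.1927

T ≈ 386 K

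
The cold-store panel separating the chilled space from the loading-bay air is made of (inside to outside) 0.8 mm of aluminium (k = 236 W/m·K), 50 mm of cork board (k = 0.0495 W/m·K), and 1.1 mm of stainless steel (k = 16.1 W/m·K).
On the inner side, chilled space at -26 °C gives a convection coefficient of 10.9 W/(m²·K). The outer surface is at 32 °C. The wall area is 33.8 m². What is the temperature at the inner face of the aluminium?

Using the resistance-network approach (series):
R_inner film = 1/(h_i·A) = 1/(10.9×33.8) = 0.002714 K/W
R_aluminium = L/(kA) = 0.0008/(236×33.8) = 1.003×10^-7 K/W
R_cork board = L/(kA) = 0.05/(0.0495×33.8) = 0.02988 K/W
R_stainless steel = L/(kA) = 0.0011/(16.1×33.8) = 2.021×10^-6 K/W
R_total = 0.0326 K/W;  Q = ΔT/R_total = 58/0.0326 = 1779 W
T_interface = T_inner + Q·ΣR(inner→interface) = -26 + 1780×0.002714

T ≈ -21.2 °C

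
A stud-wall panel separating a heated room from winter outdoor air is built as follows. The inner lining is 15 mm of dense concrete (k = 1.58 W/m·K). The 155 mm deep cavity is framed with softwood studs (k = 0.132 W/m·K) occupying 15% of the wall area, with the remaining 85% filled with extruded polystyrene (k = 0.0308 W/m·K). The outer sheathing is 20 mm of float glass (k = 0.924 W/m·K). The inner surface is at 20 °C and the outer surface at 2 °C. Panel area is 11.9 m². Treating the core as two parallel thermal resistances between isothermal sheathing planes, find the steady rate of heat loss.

Q ≈ 63 W

Sheathing layers in series; stud and cavity paths in parallel between them.
R_inner = 0.015/(1.58×11.9) = 7.978×10^-4 K/W
R_stud  = 0.155/(0.132×0.15×11.9) = 0.6578 K/W
R_cav   = 0.155/(0.0308×0.85×11.9) = 0.4975 K/W
1/R_core = 1/R_stud + 1/R_cav → R_core = 0.2833 K/W
R_outer = 0.02/(0.924×11.9) = 0.001819 K/W
R_total = 0.2859 K/W
Q = ΔT/R_total = 18/0.2859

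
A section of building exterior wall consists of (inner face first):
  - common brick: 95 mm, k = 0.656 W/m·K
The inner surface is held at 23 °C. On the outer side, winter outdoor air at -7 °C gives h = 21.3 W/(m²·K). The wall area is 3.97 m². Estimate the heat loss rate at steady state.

Q ≈ 621 W

Using the resistance-network approach (series):
R_common brick = L/(kA) = 0.095/(0.656×3.97) = 0.03648 K/W
R_outer film = 1/(h_o·A) = 1/(21.3×3.97) = 0.01183 K/W
R_total = 0.0483 K/W
Q = ΔT / R_total = 30 / 0.0483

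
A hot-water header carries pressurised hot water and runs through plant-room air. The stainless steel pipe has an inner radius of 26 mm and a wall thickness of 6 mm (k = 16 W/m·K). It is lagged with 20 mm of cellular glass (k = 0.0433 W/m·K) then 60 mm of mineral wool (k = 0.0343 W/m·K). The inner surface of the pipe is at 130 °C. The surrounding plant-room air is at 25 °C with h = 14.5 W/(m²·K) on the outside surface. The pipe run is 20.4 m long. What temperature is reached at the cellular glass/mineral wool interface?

T ≈ 95.5 °C

For a radial system each layer contributes R = ln(r_out/r_in)/(2πkL); films add R = 1/(hA).
R_stainless steel pipe wall = ln(32/26)/(2π×16×20.4) = 1.012×10^-4 K/W
R_cellular glass = ln(52/32)/(2π×0.0433×20.4) = 0.08748 K/W
R_mineral wool = ln(112/52)/(2π×0.0343×20.4) = 0.1745 K/W
R_outer film = 1/(h_o·2πr_oL) = 1/(14.5×2π×0.112×20.4) = 0.004804 K/W
R_total = 0.2669 K/W
Q = ΔT/R_total = 105/0.2669
Q = 393 W
T_interface = T_inner − Q·ΣR(inner→interface) = 130 − 393×0.08758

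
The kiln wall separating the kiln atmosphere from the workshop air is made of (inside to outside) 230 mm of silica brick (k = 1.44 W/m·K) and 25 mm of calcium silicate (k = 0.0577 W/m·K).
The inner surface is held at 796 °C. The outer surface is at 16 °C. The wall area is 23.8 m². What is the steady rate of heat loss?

Treating each layer as a thermal resistance in series:
R_silica brick = L/(kA) = 0.23/(1.44×23.8) = 0.006711 K/W
R_calcium silicate = L/(kA) = 0.025/(0.0577×23.8) = 0.0182 K/W
R_total = 0.02492 K/W
Q = ΔT / R_total = 780 / 0.02492

Q ≈ 31300 W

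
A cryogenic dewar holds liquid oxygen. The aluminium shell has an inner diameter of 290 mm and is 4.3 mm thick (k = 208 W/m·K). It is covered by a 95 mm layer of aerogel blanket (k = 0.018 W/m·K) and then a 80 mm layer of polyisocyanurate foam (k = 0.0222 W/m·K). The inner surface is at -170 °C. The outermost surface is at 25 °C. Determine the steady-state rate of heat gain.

Q ≈ 12.9 W

Spherical conduction: R = (1/r_in − 1/r_out)/(4πk) per layer; series-sum.
R_aluminium shell = (1/0.145 − 1/0.1493)/(4π×208) = 7.599×10^-5 K/W
R_aerogel blanket = (1/0.1493 − 1/0.2443)/(4π×0.018) = 11.51 K/W
R_polyisocyanurate foam = (1/0.2443 − 1/0.3243)/(4π×0.0222) = 3.62 K/W
R_total = 15.13 K/W
Q = ΔT/R_total = 195/15.13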